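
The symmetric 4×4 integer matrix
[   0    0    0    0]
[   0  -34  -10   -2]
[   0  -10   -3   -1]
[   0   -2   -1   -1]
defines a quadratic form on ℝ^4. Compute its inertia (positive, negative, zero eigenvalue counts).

Answer: (1, 2, 1)

Derivation:
step 0: pivot -34 → sign −
step 1: pivot -1/17 → sign −
step 2: pivot 2 → sign +
step 3: row/col 3 already zero → sign 0
signature = (1, 2, 1)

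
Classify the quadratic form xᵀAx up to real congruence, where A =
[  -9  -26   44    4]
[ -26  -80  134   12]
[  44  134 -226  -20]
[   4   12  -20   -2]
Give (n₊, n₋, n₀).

Answer: (0, 4, 0)

Derivation:
step 0: pivot -9 → sign −
step 1: pivot -44/9 → sign −
step 2: pivot -13/11 → sign −
step 3: pivot -2/13 → sign −
signature = (0, 4, 0)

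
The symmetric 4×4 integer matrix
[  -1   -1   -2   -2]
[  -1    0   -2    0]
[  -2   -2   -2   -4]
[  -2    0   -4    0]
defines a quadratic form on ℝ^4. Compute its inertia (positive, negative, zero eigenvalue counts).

Answer: (2, 1, 1)

Derivation:
step 0: pivot -1 → sign −
step 1: pivot 1 → sign +
step 2: pivot 2 → sign +
step 3: row/col 3 already zero → sign 0
signature = (2, 1, 1)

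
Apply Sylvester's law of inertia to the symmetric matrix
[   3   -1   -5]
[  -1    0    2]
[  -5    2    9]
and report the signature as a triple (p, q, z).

Answer: (2, 1, 0)

Derivation:
step 0: pivot 3 → sign +
step 1: pivot -1/3 → sign −
step 2: pivot 1 → sign +
signature = (2, 1, 0)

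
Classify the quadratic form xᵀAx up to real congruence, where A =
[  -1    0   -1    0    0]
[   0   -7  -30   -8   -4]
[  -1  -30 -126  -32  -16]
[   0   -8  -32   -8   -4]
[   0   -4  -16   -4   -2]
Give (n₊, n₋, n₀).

step 0: pivot -1 → sign −
step 1: pivot -7 → sign −
step 2: pivot 25/7 → sign +
step 3: pivot -8/25 → sign −
step 4: row/col 4 already zero → sign 0
signature = (1, 3, 1)

Answer: (1, 3, 1)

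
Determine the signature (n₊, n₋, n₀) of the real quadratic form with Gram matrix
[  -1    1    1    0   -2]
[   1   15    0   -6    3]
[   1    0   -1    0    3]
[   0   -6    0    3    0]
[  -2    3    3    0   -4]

Answer: (3, 2, 0)

Derivation:
step 0: pivot -1 → sign −
step 1: pivot 16 → sign +
step 2: pivot -1/16 → sign −
step 3: pivot 3 → sign +
step 4: pivot 2 → sign +
signature = (3, 2, 0)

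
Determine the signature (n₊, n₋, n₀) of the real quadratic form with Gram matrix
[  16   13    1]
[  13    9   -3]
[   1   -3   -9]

step 0: pivot 16 → sign +
step 1: pivot -25/16 → sign −
step 2: pivot 6/25 → sign +
signature = (2, 1, 0)

Answer: (2, 1, 0)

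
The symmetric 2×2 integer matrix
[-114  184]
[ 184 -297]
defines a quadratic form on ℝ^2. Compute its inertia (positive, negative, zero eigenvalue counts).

step 0: pivot -114 → sign −
step 1: pivot -1/57 → sign −
signature = (0, 2, 0)

Answer: (0, 2, 0)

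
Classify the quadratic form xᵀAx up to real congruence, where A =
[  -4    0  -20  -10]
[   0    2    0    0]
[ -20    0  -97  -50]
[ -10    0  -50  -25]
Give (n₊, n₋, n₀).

Answer: (2, 1, 1)

Derivation:
step 0: pivot -4 → sign −
step 1: pivot 2 → sign +
step 2: pivot 3 → sign +
step 3: row/col 3 already zero → sign 0
signature = (2, 1, 1)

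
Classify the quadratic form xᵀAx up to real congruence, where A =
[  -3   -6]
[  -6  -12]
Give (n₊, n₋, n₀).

Answer: (0, 1, 1)

Derivation:
step 0: pivot -3 → sign −
step 1: row/col 1 already zero → sign 0
signature = (0, 1, 1)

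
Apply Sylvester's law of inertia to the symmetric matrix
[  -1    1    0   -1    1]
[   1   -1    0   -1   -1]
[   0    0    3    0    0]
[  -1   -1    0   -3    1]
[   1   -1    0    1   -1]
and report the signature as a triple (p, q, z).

Answer: (2, 2, 1)

Derivation:
step 0: pivot -1 → sign −
step 1: pivot 3 → sign +
step 2: pivot -2 → sign −
step 3: pivot 2 → sign +
step 4: row/col 4 already zero → sign 0
signature = (2, 2, 1)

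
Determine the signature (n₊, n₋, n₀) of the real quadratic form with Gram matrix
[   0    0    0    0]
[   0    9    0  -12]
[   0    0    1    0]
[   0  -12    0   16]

step 0: pivot 9 → sign +
step 1: pivot 1 → sign +
step 2: row/col 2 already zero → sign 0
step 3: row/col 3 already zero → sign 0
signature = (2, 0, 2)

Answer: (2, 0, 2)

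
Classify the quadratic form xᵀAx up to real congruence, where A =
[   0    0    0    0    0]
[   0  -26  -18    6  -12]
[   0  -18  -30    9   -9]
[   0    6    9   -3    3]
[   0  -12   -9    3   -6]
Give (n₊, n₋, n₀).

step 0: pivot -26 → sign −
step 1: pivot -228/13 → sign −
step 2: pivot -21/76 → sign −
step 3: pivot -3/7 → sign −
step 4: row/col 4 already zero → sign 0
signature = (0, 4, 1)

Answer: (0, 4, 1)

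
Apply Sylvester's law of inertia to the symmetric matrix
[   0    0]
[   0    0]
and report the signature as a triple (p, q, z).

Answer: (0, 0, 2)

Derivation:
step 0: row/col 0 already zero → sign 0
step 1: row/col 1 already zero → sign 0
signature = (0, 0, 2)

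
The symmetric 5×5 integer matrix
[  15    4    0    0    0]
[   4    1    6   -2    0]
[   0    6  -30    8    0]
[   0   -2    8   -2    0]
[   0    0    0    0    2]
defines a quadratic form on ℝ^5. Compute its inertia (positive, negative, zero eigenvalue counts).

step 0: pivot 15 → sign +
step 1: pivot -1/15 → sign −
step 2: pivot 510 → sign +
step 3: pivot -2/255 → sign −
step 4: pivot 2 → sign +
signature = (3, 2, 0)

Answer: (3, 2, 0)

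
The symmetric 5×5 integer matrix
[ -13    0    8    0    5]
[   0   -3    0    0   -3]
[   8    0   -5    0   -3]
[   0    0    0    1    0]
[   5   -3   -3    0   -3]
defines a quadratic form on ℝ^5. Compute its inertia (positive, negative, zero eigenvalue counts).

Answer: (2, 3, 0)

Derivation:
step 0: pivot -13 → sign −
step 1: pivot -3 → sign −
step 2: pivot -1/13 → sign −
step 3: pivot 1 → sign +
step 4: pivot 2 → sign +
signature = (2, 3, 0)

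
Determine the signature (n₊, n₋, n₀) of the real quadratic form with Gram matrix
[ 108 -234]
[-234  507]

step 0: pivot 108 → sign +
step 1: row/col 1 already zero → sign 0
signature = (1, 0, 1)

Answer: (1, 0, 1)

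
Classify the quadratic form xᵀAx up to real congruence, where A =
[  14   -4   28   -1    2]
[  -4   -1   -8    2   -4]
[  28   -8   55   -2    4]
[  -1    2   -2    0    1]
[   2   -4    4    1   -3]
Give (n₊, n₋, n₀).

step 0: pivot 14 → sign +
step 1: pivot -15/7 → sign −
step 2: pivot -1 → sign −
step 3: pivot 13/10 → sign +
step 4: pivot 3/13 → sign +
signature = (3, 2, 0)

Answer: (3, 2, 0)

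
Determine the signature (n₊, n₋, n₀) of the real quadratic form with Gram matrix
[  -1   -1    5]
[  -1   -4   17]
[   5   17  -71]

step 0: pivot -1 → sign −
step 1: pivot -3 → sign −
step 2: pivot 2 → sign +
signature = (1, 2, 0)

Answer: (1, 2, 0)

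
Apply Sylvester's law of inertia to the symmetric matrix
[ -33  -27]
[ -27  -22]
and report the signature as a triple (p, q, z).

step 0: pivot -33 → sign −
step 1: pivot 1/11 → sign +
signature = (1, 1, 0)

Answer: (1, 1, 0)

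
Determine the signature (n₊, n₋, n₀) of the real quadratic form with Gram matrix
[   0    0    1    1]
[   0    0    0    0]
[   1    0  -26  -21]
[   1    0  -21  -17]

step 0: pivot -26 → sign −
step 1: pivot 1/26 → sign +
step 2: pivot -1 → sign −
step 3: row/col 3 already zero → sign 0
signature = (1, 2, 1)

Answer: (1, 2, 1)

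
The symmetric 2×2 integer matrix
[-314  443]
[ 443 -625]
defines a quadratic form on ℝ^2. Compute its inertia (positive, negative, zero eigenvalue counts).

Answer: (0, 2, 0)

Derivation:
step 0: pivot -314 → sign −
step 1: pivot -1/314 → sign −
signature = (0, 2, 0)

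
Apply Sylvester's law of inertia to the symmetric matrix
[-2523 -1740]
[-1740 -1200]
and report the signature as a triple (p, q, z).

Answer: (0, 1, 1)

Derivation:
step 0: pivot -2523 → sign −
step 1: row/col 1 already zero → sign 0
signature = (0, 1, 1)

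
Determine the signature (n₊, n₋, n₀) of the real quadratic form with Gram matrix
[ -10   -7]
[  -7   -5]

Answer: (0, 2, 0)

Derivation:
step 0: pivot -10 → sign −
step 1: pivot -1/10 → sign −
signature = (0, 2, 0)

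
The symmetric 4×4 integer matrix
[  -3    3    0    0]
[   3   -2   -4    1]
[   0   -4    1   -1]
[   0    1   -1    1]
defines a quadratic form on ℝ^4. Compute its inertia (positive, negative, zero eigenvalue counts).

step 0: pivot -3 → sign −
step 1: pivot 1 → sign +
step 2: pivot -15 → sign −
step 3: pivot 3/5 → sign +
signature = (2, 2, 0)

Answer: (2, 2, 0)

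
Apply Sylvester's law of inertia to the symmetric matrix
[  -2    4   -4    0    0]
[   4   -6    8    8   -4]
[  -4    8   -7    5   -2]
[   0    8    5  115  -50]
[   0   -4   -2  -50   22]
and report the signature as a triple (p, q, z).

step 0: pivot -2 → sign −
step 1: pivot 2 → sign +
step 2: pivot 1 → sign +
step 3: pivot 58 → sign +
step 4: pivot 2/29 → sign +
signature = (4, 1, 0)

Answer: (4, 1, 0)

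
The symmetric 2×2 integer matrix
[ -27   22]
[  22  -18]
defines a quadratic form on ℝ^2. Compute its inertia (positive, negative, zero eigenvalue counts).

step 0: pivot -27 → sign −
step 1: pivot -2/27 → sign −
signature = (0, 2, 0)

Answer: (0, 2, 0)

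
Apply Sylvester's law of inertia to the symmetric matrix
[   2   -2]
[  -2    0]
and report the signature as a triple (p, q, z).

step 0: pivot 2 → sign +
step 1: pivot -2 → sign −
signature = (1, 1, 0)

Answer: (1, 1, 0)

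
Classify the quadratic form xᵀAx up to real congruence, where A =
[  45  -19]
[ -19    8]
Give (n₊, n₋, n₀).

step 0: pivot 45 → sign +
step 1: pivot -1/45 → sign −
signature = (1, 1, 0)

Answer: (1, 1, 0)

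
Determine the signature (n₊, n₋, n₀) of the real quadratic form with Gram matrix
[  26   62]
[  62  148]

Answer: (2, 0, 0)

Derivation:
step 0: pivot 26 → sign +
step 1: pivot 2/13 → sign +
signature = (2, 0, 0)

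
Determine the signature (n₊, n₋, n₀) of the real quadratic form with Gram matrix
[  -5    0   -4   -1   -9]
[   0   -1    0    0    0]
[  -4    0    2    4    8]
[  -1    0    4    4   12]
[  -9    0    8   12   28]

step 0: pivot -5 → sign −
step 1: pivot -1 → sign −
step 2: pivot 26/5 → sign +
step 3: pivot -3/13 → sign −
step 4: row/col 4 already zero → sign 0
signature = (1, 3, 1)

Answer: (1, 3, 1)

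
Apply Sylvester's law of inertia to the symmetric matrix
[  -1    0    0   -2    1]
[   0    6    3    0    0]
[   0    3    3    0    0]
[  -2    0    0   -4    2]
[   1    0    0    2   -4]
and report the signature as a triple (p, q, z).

Answer: (2, 2, 1)

Derivation:
step 0: pivot -1 → sign −
step 1: pivot 6 → sign +
step 2: pivot 3/2 → sign +
step 3: pivot -3 → sign −
step 4: row/col 4 already zero → sign 0
signature = (2, 2, 1)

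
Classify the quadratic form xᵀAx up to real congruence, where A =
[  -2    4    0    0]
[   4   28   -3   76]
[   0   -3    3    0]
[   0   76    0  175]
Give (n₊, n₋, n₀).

Answer: (2, 2, 0)

Derivation:
step 0: pivot -2 → sign −
step 1: pivot 36 → sign +
step 2: pivot 11/4 → sign +
step 3: pivot -1/33 → sign −
signature = (2, 2, 0)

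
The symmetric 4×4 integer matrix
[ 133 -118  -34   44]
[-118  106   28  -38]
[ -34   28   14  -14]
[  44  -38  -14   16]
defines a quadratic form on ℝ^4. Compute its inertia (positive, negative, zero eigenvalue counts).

Answer: (3, 0, 1)

Derivation:
step 0: pivot 133 → sign +
step 1: pivot 174/133 → sign +
step 2: pivot 50/29 → sign +
step 3: row/col 3 already zero → sign 0
signature = (3, 0, 1)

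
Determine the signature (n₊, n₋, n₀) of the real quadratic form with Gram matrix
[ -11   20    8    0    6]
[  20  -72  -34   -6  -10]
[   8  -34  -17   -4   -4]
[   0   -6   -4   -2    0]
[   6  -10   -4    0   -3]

step 0: pivot -11 → sign −
step 1: pivot -392/11 → sign −
step 2: pivot -55/98 → sign −
step 3: pivot -3/55 → sign −
step 4: pivot 1/3 → sign +
signature = (1, 4, 0)

Answer: (1, 4, 0)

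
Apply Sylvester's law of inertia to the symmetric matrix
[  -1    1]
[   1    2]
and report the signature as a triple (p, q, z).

Answer: (1, 1, 0)

Derivation:
step 0: pivot -1 → sign −
step 1: pivot 3 → sign +
signature = (1, 1, 0)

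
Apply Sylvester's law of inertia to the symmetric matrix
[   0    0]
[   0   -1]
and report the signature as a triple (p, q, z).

step 0: pivot -1 → sign −
step 1: row/col 1 already zero → sign 0
signature = (0, 1, 1)

Answer: (0, 1, 1)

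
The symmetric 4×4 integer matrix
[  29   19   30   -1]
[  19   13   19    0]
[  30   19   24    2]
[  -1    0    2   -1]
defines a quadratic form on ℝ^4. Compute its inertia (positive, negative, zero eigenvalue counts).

step 0: pivot 29 → sign +
step 1: pivot 16/29 → sign +
step 2: pivot -125/16 → sign −
step 3: pivot 6/125 → sign +
signature = (3, 1, 0)

Answer: (3, 1, 0)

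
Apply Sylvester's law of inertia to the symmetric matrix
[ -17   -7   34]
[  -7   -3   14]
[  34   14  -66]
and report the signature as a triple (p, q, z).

step 0: pivot -17 → sign −
step 1: pivot -2/17 → sign −
step 2: pivot 2 → sign +
signature = (1, 2, 0)

Answer: (1, 2, 0)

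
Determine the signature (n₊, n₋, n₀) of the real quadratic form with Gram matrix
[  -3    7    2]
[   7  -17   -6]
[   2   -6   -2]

step 0: pivot -3 → sign −
step 1: pivot -2/3 → sign −
step 2: pivot 2 → sign +
signature = (1, 2, 0)

Answer: (1, 2, 0)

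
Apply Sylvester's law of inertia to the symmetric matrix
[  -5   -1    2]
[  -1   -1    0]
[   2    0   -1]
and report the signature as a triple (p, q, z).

step 0: pivot -5 → sign −
step 1: pivot -4/5 → sign −
step 2: row/col 2 already zero → sign 0
signature = (0, 2, 1)

Answer: (0, 2, 1)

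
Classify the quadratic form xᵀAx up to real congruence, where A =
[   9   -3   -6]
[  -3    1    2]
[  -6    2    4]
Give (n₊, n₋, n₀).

Answer: (1, 0, 2)

Derivation:
step 0: pivot 9 → sign +
step 1: row/col 1 already zero → sign 0
step 2: row/col 2 already zero → sign 0
signature = (1, 0, 2)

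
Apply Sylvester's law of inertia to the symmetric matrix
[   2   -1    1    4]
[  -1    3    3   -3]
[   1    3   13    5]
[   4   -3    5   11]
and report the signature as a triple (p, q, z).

Answer: (4, 0, 0)

Derivation:
step 0: pivot 2 → sign +
step 1: pivot 5/2 → sign +
step 2: pivot 38/5 → sign +
step 3: pivot 1/19 → sign +
signature = (4, 0, 0)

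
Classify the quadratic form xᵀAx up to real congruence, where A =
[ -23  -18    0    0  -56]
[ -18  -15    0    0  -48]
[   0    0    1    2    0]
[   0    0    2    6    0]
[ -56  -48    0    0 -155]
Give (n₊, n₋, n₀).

Answer: (3, 2, 0)

Derivation:
step 0: pivot -23 → sign −
step 1: pivot -21/23 → sign −
step 2: pivot 1 → sign +
step 3: pivot 2 → sign +
step 4: pivot 3/7 → sign +
signature = (3, 2, 0)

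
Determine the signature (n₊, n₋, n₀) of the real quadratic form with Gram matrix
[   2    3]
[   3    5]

step 0: pivot 2 → sign +
step 1: pivot 1/2 → sign +
signature = (2, 0, 0)

Answer: (2, 0, 0)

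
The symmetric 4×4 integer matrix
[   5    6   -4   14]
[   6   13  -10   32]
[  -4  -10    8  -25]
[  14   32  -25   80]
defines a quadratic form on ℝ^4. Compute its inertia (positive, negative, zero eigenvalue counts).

Answer: (4, 0, 0)

Derivation:
step 0: pivot 5 → sign +
step 1: pivot 29/5 → sign +
step 2: pivot 4/29 → sign +
step 3: pivot 3/4 → sign +
signature = (4, 0, 0)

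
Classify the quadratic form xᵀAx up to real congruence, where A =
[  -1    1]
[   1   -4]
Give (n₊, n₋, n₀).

Answer: (0, 2, 0)

Derivation:
step 0: pivot -1 → sign −
step 1: pivot -3 → sign −
signature = (0, 2, 0)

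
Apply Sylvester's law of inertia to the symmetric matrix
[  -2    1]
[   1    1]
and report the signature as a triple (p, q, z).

step 0: pivot -2 → sign −
step 1: pivot 3/2 → sign +
signature = (1, 1, 0)

Answer: (1, 1, 0)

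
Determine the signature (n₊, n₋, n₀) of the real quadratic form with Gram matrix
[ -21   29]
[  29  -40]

step 0: pivot -21 → sign −
step 1: pivot 1/21 → sign +
signature = (1, 1, 0)

Answer: (1, 1, 0)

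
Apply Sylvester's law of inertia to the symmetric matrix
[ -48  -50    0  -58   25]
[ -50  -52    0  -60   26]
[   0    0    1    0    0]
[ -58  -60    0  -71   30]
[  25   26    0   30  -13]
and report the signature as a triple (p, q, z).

Answer: (2, 2, 1)

Derivation:
step 0: pivot -48 → sign −
step 1: pivot 1/12 → sign +
step 2: pivot 1 → sign +
step 3: pivot -3 → sign −
step 4: row/col 4 already zero → sign 0
signature = (2, 2, 1)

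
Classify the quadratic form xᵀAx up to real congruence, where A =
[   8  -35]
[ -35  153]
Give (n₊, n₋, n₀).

step 0: pivot 8 → sign +
step 1: pivot -1/8 → sign −
signature = (1, 1, 0)

Answer: (1, 1, 0)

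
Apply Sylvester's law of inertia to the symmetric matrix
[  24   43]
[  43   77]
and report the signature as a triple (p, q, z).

Answer: (1, 1, 0)

Derivation:
step 0: pivot 24 → sign +
step 1: pivot -1/24 → sign −
signature = (1, 1, 0)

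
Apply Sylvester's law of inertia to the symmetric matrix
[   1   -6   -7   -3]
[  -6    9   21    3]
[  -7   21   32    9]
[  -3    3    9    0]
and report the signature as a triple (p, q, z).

Answer: (1, 3, 0)

Derivation:
step 0: pivot 1 → sign +
step 1: pivot -27 → sign −
step 2: pivot -2/3 → sign −
step 3: pivot -1/2 → sign −
signature = (1, 3, 0)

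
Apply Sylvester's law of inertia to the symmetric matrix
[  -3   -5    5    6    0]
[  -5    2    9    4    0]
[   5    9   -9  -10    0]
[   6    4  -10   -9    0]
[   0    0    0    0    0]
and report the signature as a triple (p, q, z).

step 0: pivot -3 → sign −
step 1: pivot 31/3 → sign +
step 2: pivot -22/31 → sign −
step 3: pivot -3/11 → sign −
step 4: row/col 4 already zero → sign 0
signature = (1, 3, 1)

Answer: (1, 3, 1)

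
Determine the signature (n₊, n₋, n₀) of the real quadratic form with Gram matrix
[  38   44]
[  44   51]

step 0: pivot 38 → sign +
step 1: pivot 1/19 → sign +
signature = (2, 0, 0)

Answer: (2, 0, 0)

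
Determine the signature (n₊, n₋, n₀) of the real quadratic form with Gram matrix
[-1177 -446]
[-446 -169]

Answer: (1, 1, 0)

Derivation:
step 0: pivot -1177 → sign −
step 1: pivot 3/1177 → sign +
signature = (1, 1, 0)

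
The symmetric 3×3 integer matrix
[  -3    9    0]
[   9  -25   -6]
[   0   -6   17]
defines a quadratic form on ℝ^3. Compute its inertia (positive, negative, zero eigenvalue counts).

step 0: pivot -3 → sign −
step 1: pivot 2 → sign +
step 2: pivot -1 → sign −
signature = (1, 2, 0)

Answer: (1, 2, 0)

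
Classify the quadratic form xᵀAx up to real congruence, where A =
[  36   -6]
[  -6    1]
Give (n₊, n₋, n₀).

step 0: pivot 36 → sign +
step 1: row/col 1 already zero → sign 0
signature = (1, 0, 1)

Answer: (1, 0, 1)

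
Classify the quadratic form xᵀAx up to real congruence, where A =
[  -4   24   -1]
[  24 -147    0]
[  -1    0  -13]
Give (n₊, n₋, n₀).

Answer: (0, 3, 0)

Derivation:
step 0: pivot -4 → sign −
step 1: pivot -3 → sign −
step 2: pivot -3/4 → sign −
signature = (0, 3, 0)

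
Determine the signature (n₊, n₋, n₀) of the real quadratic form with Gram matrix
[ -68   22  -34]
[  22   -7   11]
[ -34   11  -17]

step 0: pivot -68 → sign −
step 1: pivot 2/17 → sign +
step 2: row/col 2 already zero → sign 0
signature = (1, 1, 1)

Answer: (1, 1, 1)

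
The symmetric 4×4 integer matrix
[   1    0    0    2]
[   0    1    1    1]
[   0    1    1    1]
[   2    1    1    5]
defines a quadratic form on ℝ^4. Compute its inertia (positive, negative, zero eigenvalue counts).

step 0: pivot 1 → sign +
step 1: pivot 1 → sign +
step 2: row/col 2 already zero → sign 0
step 3: row/col 3 already zero → sign 0
signature = (2, 0, 2)

Answer: (2, 0, 2)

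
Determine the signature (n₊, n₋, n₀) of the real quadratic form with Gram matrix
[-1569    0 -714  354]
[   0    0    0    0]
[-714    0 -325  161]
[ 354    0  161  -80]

Answer: (0, 3, 1)

Derivation:
step 0: pivot -1569 → sign −
step 1: pivot -43/523 → sign −
step 2: pivot -1/43 → sign −
step 3: row/col 3 already zero → sign 0
signature = (0, 3, 1)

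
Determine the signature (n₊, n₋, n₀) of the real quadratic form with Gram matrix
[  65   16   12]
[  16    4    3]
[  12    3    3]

Answer: (3, 0, 0)

Derivation:
step 0: pivot 65 → sign +
step 1: pivot 4/65 → sign +
step 2: pivot 3/4 → sign +
signature = (3, 0, 0)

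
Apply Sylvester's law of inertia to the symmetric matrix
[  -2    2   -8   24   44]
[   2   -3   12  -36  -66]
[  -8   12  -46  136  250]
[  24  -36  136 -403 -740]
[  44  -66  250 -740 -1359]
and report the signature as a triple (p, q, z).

Answer: (2, 3, 0)

Derivation:
step 0: pivot -2 → sign −
step 1: pivot -1 → sign −
step 2: pivot 2 → sign +
step 3: pivot -3 → sign −
step 4: pivot 1/3 → sign +
signature = (2, 3, 0)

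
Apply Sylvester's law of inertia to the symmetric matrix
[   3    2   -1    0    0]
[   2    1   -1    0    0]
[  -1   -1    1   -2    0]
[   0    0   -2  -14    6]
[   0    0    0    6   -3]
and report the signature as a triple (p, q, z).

step 0: pivot 3 → sign +
step 1: pivot -1/3 → sign −
step 2: pivot 1 → sign +
step 3: pivot -18 → sign −
step 4: pivot -1 → sign −
signature = (2, 3, 0)

Answer: (2, 3, 0)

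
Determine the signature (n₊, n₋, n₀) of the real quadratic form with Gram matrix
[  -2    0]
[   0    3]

Answer: (1, 1, 0)

Derivation:
step 0: pivot -2 → sign −
step 1: pivot 3 → sign +
signature = (1, 1, 0)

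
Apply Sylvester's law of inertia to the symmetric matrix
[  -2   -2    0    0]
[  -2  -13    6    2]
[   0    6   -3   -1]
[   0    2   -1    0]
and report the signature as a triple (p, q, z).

Answer: (2, 2, 0)

Derivation:
step 0: pivot -2 → sign −
step 1: pivot -11 → sign −
step 2: pivot 3/11 → sign +
step 3: pivot 1/3 → sign +
signature = (2, 2, 0)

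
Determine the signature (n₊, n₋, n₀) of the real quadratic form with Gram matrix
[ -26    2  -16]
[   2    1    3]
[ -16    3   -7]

step 0: pivot -26 → sign −
step 1: pivot 15/13 → sign +
step 2: pivot 2/15 → sign +
signature = (2, 1, 0)

Answer: (2, 1, 0)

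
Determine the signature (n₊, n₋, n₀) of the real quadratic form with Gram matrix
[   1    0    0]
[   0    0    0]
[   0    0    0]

step 0: pivot 1 → sign +
step 1: row/col 1 already zero → sign 0
step 2: row/col 2 already zero → sign 0
signature = (1, 0, 2)

Answer: (1, 0, 2)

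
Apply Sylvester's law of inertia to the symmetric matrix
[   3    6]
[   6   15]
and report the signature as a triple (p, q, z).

Answer: (2, 0, 0)

Derivation:
step 0: pivot 3 → sign +
step 1: pivot 3 → sign +
signature = (2, 0, 0)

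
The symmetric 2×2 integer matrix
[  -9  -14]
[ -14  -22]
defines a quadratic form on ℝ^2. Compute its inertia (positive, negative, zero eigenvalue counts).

step 0: pivot -9 → sign −
step 1: pivot -2/9 → sign −
signature = (0, 2, 0)

Answer: (0, 2, 0)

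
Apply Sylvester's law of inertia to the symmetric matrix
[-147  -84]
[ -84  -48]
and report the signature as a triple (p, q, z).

step 0: pivot -147 → sign −
step 1: row/col 1 already zero → sign 0
signature = (0, 1, 1)

Answer: (0, 1, 1)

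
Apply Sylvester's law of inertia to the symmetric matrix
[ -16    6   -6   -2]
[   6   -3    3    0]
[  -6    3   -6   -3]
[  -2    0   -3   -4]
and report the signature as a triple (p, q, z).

step 0: pivot -16 → sign −
step 1: pivot -3/4 → sign −
step 2: pivot -3 → sign −
step 3: row/col 3 already zero → sign 0
signature = (0, 3, 1)

Answer: (0, 3, 1)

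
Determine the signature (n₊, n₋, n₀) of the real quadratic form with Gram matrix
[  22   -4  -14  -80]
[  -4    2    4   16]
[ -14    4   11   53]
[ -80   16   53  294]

step 0: pivot 22 → sign +
step 1: pivot 14/11 → sign +
step 2: pivot 3/7 → sign +
step 3: pivot 1 → sign +
signature = (4, 0, 0)

Answer: (4, 0, 0)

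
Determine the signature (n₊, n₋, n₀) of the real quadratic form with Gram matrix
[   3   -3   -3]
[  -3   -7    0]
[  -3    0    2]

Answer: (1, 2, 0)

Derivation:
step 0: pivot 3 → sign +
step 1: pivot -10 → sign −
step 2: pivot -1/10 → sign −
signature = (1, 2, 0)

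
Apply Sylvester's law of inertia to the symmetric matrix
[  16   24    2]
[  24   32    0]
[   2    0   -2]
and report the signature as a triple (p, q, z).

step 0: pivot 16 → sign +
step 1: pivot -4 → sign −
step 2: row/col 2 already zero → sign 0
signature = (1, 1, 1)

Answer: (1, 1, 1)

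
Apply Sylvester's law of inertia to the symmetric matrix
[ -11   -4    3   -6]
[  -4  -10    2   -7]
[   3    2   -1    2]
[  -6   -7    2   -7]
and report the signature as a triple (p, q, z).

Answer: (0, 4, 0)

Derivation:
step 0: pivot -11 → sign −
step 1: pivot -94/11 → sign −
step 2: pivot -4/47 → sign −
step 3: pivot -3/4 → sign −
signature = (0, 4, 0)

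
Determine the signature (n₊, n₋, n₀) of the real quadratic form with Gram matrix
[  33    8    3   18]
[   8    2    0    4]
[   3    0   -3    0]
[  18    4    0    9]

Answer: (2, 1, 1)

Derivation:
step 0: pivot 33 → sign +
step 1: pivot 2/33 → sign +
step 2: pivot -12 → sign −
step 3: row/col 3 already zero → sign 0
signature = (2, 1, 1)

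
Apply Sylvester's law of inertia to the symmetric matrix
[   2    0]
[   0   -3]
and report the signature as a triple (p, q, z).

Answer: (1, 1, 0)

Derivation:
step 0: pivot 2 → sign +
step 1: pivot -3 → sign −
signature = (1, 1, 0)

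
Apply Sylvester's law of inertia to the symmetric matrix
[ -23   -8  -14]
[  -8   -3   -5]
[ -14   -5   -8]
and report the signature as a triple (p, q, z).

Answer: (1, 2, 0)

Derivation:
step 0: pivot -23 → sign −
step 1: pivot -5/23 → sign −
step 2: pivot 3/5 → sign +
signature = (1, 2, 0)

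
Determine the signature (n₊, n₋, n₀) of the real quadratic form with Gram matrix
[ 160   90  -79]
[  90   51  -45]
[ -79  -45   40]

step 0: pivot 160 → sign +
step 1: pivot 3/8 → sign +
step 2: pivot 3/20 → sign +
signature = (3, 0, 0)

Answer: (3, 0, 0)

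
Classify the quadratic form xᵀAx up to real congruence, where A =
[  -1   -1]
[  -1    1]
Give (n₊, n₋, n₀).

step 0: pivot -1 → sign −
step 1: pivot 2 → sign +
signature = (1, 1, 0)

Answer: (1, 1, 0)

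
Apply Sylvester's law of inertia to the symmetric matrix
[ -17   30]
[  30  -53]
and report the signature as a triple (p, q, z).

Answer: (0, 2, 0)

Derivation:
step 0: pivot -17 → sign −
step 1: pivot -1/17 → sign −
signature = (0, 2, 0)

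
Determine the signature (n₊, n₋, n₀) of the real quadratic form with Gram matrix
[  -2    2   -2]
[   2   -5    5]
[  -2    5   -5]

Answer: (0, 2, 1)

Derivation:
step 0: pivot -2 → sign −
step 1: pivot -3 → sign −
step 2: row/col 2 already zero → sign 0
signature = (0, 2, 1)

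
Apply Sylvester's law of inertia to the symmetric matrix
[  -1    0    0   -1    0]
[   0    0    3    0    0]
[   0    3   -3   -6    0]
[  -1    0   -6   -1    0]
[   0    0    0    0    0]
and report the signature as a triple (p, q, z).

step 0: pivot -1 → sign −
step 1: pivot -3 → sign −
step 2: pivot 3 → sign +
step 3: row/col 3 already zero → sign 0
step 4: row/col 4 already zero → sign 0
signature = (1, 2, 2)

Answer: (1, 2, 2)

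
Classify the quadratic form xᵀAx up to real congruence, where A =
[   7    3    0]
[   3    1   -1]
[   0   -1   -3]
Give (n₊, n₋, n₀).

Answer: (2, 1, 0)

Derivation:
step 0: pivot 7 → sign +
step 1: pivot -2/7 → sign −
step 2: pivot 1/2 → sign +
signature = (2, 1, 0)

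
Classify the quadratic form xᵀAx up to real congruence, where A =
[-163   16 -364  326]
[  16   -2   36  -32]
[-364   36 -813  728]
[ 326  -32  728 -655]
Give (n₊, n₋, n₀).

Answer: (1, 3, 0)

Derivation:
step 0: pivot -163 → sign −
step 1: pivot -70/163 → sign −
step 2: pivot 1/35 → sign +
step 3: pivot -3 → sign −
signature = (1, 3, 0)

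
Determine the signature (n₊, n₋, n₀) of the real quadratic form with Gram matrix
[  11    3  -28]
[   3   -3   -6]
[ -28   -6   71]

Answer: (2, 1, 0)

Derivation:
step 0: pivot 11 → sign +
step 1: pivot -42/11 → sign −
step 2: pivot 3/7 → sign +
signature = (2, 1, 0)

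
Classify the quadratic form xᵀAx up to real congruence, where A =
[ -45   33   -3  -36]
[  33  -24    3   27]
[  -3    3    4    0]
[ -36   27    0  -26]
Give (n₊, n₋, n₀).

Answer: (3, 1, 0)

Derivation:
step 0: pivot -45 → sign −
step 1: pivot 1/5 → sign +
step 2: pivot 1 → sign +
step 3: pivot 1 → sign +
signature = (3, 1, 0)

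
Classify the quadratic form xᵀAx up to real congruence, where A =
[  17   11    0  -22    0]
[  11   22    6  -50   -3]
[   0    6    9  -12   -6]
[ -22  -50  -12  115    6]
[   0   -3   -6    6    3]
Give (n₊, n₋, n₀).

step 0: pivot 17 → sign +
step 1: pivot 253/17 → sign +
step 2: pivot 1665/253 → sign +
step 3: pivot -57/185 → sign −
step 4: pivot -2/19 → sign −
signature = (3, 2, 0)

Answer: (3, 2, 0)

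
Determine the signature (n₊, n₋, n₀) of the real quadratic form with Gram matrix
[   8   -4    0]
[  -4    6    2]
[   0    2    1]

step 0: pivot 8 → sign +
step 1: pivot 4 → sign +
step 2: row/col 2 already zero → sign 0
signature = (2, 0, 1)

Answer: (2, 0, 1)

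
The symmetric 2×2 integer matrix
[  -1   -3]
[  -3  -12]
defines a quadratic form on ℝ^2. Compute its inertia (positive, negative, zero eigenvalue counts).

Answer: (0, 2, 0)

Derivation:
step 0: pivot -1 → sign −
step 1: pivot -3 → sign −
signature = (0, 2, 0)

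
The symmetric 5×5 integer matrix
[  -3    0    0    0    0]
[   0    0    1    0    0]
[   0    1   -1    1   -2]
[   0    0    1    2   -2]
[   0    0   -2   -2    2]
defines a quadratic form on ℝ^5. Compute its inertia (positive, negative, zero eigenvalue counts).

step 0: pivot -3 → sign −
step 1: pivot -1 → sign −
step 2: pivot 1 → sign +
step 3: pivot 2 → sign +
step 4: row/col 4 already zero → sign 0
signature = (2, 2, 1)

Answer: (2, 2, 1)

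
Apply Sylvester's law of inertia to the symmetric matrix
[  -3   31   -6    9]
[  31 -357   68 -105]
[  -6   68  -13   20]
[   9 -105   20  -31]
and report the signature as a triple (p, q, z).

Answer: (0, 3, 1)

Derivation:
step 0: pivot -3 → sign −
step 1: pivot -110/3 → sign −
step 2: pivot -1/55 → sign −
step 3: row/col 3 already zero → sign 0
signature = (0, 3, 1)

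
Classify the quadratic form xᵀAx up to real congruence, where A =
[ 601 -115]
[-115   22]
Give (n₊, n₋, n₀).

Answer: (1, 1, 0)

Derivation:
step 0: pivot 601 → sign +
step 1: pivot -3/601 → sign −
signature = (1, 1, 0)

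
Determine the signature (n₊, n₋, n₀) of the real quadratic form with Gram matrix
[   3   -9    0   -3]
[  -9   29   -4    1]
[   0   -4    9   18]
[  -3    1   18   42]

step 0: pivot 3 → sign +
step 1: pivot 2 → sign +
step 2: pivot 1 → sign +
step 3: pivot 3 → sign +
signature = (4, 0, 0)

Answer: (4, 0, 0)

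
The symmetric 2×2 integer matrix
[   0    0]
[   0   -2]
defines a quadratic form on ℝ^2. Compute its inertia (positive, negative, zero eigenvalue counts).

step 0: pivot -2 → sign −
step 1: row/col 1 already zero → sign 0
signature = (0, 1, 1)

Answer: (0, 1, 1)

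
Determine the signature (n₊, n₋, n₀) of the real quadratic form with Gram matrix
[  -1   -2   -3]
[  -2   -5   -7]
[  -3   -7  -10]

step 0: pivot -1 → sign −
step 1: pivot -1 → sign −
step 2: row/col 2 already zero → sign 0
signature = (0, 2, 1)

Answer: (0, 2, 1)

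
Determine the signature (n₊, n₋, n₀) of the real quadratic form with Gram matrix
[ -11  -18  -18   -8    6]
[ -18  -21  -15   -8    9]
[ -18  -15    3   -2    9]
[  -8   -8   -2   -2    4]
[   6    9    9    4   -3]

Answer: (3, 1, 1)

Derivation:
step 0: pivot -11 → sign −
step 1: pivot 93/11 → sign +
step 2: pivot 240/31 → sign +
step 3: pivot 1/60 → sign +
step 4: row/col 4 already zero → sign 0
signature = (3, 1, 1)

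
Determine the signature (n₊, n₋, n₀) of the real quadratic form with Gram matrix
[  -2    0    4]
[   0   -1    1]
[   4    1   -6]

step 0: pivot -2 → sign −
step 1: pivot -1 → sign −
step 2: pivot 3 → sign +
signature = (1, 2, 0)

Answer: (1, 2, 0)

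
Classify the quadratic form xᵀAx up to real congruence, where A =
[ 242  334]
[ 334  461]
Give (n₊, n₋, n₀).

Answer: (2, 0, 0)

Derivation:
step 0: pivot 242 → sign +
step 1: pivot 3/121 → sign +
signature = (2, 0, 0)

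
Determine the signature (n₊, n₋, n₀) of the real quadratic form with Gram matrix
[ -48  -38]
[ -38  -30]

step 0: pivot -48 → sign −
step 1: pivot 1/12 → sign +
signature = (1, 1, 0)

Answer: (1, 1, 0)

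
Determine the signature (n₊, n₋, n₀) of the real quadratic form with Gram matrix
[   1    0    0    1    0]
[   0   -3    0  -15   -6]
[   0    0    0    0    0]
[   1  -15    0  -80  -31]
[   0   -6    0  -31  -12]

Answer: (2, 2, 1)

Derivation:
step 0: pivot 1 → sign +
step 1: pivot -3 → sign −
step 2: pivot -6 → sign −
step 3: pivot 1/6 → sign +
step 4: row/col 4 already zero → sign 0
signature = (2, 2, 1)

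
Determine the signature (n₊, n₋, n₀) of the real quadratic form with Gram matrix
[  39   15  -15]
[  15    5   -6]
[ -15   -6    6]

Answer: (2, 1, 0)

Derivation:
step 0: pivot 39 → sign +
step 1: pivot -10/13 → sign −
step 2: pivot 3/10 → sign +
signature = (2, 1, 0)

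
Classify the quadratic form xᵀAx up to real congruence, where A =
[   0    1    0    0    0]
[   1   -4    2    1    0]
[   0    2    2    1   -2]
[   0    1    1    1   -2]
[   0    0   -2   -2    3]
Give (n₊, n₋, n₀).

step 0: pivot -4 → sign −
step 1: pivot 1/4 → sign +
step 2: pivot 2 → sign +
step 3: pivot 1/2 → sign +
step 4: pivot -1 → sign −
signature = (3, 2, 0)

Answer: (3, 2, 0)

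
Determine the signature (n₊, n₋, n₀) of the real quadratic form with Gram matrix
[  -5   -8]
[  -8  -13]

Answer: (0, 2, 0)

Derivation:
step 0: pivot -5 → sign −
step 1: pivot -1/5 → sign −
signature = (0, 2, 0)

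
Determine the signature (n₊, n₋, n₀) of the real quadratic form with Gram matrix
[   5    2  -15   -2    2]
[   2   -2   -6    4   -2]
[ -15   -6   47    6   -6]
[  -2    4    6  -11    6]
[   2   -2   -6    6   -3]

Answer: (3, 2, 0)

Derivation:
step 0: pivot 5 → sign +
step 1: pivot -14/5 → sign −
step 2: pivot 2 → sign +
step 3: pivot -25/7 → sign −
step 4: pivot 3/25 → sign +
signature = (3, 2, 0)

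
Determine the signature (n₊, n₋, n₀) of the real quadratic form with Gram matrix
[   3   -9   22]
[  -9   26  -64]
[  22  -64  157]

step 0: pivot 3 → sign +
step 1: pivot -1 → sign −
step 2: pivot -1/3 → sign −
signature = (1, 2, 0)

Answer: (1, 2, 0)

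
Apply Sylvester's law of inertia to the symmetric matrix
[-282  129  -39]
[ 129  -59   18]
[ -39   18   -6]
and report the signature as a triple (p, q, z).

Answer: (1, 2, 0)

Derivation:
step 0: pivot -282 → sign −
step 1: pivot 1/94 → sign +
step 2: pivot -3 → sign −
signature = (1, 2, 0)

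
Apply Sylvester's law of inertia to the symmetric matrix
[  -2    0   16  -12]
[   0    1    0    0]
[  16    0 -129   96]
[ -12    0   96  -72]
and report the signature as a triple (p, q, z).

step 0: pivot -2 → sign −
step 1: pivot 1 → sign +
step 2: pivot -1 → sign −
step 3: row/col 3 already zero → sign 0
signature = (1, 2, 1)

Answer: (1, 2, 1)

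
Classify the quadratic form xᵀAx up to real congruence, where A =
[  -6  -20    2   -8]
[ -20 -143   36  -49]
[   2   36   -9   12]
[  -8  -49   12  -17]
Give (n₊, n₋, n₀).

Answer: (2, 2, 0)

Derivation:
step 0: pivot -6 → sign −
step 1: pivot -229/3 → sign −
step 2: pivot 673/229 → sign +
step 3: pivot 6/673 → sign +
signature = (2, 2, 0)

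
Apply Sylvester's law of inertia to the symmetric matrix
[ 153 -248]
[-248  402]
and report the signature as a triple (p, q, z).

Answer: (2, 0, 0)

Derivation:
step 0: pivot 153 → sign +
step 1: pivot 2/153 → sign +
signature = (2, 0, 0)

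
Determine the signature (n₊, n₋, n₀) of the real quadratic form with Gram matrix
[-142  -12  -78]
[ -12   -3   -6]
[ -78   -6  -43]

step 0: pivot -142 → sign −
step 1: pivot -141/71 → sign −
step 2: pivot 1/47 → sign +
signature = (1, 2, 0)

Answer: (1, 2, 0)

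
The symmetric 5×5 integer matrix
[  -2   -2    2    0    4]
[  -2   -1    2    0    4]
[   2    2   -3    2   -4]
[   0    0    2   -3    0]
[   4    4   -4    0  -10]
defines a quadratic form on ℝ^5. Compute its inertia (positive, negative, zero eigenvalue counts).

step 0: pivot -2 → sign −
step 1: pivot 1 → sign +
step 2: pivot -1 → sign −
step 3: pivot 1 → sign +
step 4: pivot -2 → sign −
signature = (2, 3, 0)

Answer: (2, 3, 0)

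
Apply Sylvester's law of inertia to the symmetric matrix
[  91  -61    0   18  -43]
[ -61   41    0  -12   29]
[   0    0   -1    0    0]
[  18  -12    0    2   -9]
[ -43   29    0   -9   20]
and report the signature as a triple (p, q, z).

Answer: (2, 3, 0)

Derivation:
step 0: pivot 91 → sign +
step 1: pivot 10/91 → sign +
step 2: pivot -1 → sign −
step 3: pivot -8/5 → sign −
step 4: pivot -3/8 → sign −
signature = (2, 3, 0)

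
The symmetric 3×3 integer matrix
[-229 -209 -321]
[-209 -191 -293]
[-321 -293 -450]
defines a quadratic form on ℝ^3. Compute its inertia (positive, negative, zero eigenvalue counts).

step 0: pivot -229 → sign −
step 1: pivot -58/229 → sign −
step 2: pivot -1/29 → sign −
signature = (0, 3, 0)

Answer: (0, 3, 0)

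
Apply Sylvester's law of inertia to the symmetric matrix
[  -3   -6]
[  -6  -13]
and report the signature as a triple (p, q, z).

Answer: (0, 2, 0)

Derivation:
step 0: pivot -3 → sign −
step 1: pivot -1 → sign −
signature = (0, 2, 0)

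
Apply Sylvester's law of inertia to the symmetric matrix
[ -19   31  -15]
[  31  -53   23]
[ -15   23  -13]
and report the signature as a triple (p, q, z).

Answer: (0, 3, 0)

Derivation:
step 0: pivot -19 → sign −
step 1: pivot -46/19 → sign −
step 2: pivot -6/23 → sign −
signature = (0, 3, 0)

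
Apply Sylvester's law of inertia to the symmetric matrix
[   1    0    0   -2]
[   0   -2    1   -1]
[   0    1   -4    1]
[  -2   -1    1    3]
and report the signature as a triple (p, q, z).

step 0: pivot 1 → sign +
step 1: pivot -2 → sign −
step 2: pivot -7/2 → sign −
step 3: pivot -3/7 → sign −
signature = (1, 3, 0)

Answer: (1, 3, 0)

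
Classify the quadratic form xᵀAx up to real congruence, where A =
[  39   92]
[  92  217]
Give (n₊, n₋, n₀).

Answer: (1, 1, 0)

Derivation:
step 0: pivot 39 → sign +
step 1: pivot -1/39 → sign −
signature = (1, 1, 0)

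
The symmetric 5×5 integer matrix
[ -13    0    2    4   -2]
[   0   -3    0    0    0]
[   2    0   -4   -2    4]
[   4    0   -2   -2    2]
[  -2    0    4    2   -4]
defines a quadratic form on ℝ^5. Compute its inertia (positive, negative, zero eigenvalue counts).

Answer: (0, 4, 1)

Derivation:
step 0: pivot -13 → sign −
step 1: pivot -3 → sign −
step 2: pivot -48/13 → sign −
step 3: pivot -1/4 → sign −
step 4: row/col 4 already zero → sign 0
signature = (0, 4, 1)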